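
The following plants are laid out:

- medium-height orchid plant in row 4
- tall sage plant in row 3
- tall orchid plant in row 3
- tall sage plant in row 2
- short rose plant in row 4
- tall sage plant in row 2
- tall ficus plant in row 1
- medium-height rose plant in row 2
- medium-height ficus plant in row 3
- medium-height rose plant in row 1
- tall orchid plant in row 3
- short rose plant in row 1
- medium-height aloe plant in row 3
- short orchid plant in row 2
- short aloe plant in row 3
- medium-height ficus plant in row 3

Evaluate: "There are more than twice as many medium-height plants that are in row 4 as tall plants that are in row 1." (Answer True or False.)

There is 1 medium-height plant in row 4.
There is 1 tall plant in row 1.
The claim requires 1 > 2 × 1 = 2, which does not hold.

False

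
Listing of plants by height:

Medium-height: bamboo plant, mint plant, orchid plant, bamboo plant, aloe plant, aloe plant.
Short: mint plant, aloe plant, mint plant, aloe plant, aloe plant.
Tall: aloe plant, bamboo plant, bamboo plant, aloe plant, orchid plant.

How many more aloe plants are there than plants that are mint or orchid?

2

aloe plants: 7.
plants that are mint or orchid: 5.
7 − 5 = 2.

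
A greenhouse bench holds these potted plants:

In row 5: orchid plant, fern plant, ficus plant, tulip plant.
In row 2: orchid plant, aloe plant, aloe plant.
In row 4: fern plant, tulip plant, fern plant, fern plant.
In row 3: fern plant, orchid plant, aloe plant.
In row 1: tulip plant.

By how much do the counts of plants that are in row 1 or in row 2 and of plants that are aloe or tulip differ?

2

plants in row 1 or in row 2: 4. plants that are aloe or tulip: 6.
|4 − 6| = 6 − 4 = 2.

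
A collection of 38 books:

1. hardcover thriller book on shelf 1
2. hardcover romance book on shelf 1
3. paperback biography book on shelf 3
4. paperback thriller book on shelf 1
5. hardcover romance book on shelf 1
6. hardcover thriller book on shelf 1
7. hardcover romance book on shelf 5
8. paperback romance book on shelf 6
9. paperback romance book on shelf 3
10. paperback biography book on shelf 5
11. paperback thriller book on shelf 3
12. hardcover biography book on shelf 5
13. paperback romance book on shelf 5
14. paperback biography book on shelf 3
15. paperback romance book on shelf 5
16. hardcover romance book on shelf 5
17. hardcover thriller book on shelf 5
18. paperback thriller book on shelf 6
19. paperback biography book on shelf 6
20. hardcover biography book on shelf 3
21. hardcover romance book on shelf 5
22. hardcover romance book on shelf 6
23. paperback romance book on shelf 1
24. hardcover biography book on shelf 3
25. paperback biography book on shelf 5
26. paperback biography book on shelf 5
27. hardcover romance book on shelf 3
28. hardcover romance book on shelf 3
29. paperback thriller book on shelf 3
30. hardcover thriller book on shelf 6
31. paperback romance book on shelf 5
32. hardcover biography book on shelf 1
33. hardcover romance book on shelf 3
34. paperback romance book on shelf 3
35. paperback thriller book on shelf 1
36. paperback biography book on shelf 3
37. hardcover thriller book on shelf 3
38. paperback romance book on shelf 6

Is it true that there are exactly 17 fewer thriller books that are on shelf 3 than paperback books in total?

True

There are 3 thriller books on shelf 3.
There are 20 paperback books.
The claim requires 20 − 3 (= 17) to equal 17, which holds.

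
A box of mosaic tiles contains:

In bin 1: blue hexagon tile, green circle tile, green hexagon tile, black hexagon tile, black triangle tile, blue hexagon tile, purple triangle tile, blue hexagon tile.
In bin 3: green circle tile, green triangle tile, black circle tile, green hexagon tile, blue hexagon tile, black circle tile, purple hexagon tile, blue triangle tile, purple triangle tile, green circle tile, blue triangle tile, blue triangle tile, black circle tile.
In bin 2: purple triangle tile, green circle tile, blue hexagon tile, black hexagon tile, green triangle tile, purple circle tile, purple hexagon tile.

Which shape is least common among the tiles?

circle

Counts by shape: hexagon 11, triangle 9, circle 8.
The minimum is 8, held uniquely by circle.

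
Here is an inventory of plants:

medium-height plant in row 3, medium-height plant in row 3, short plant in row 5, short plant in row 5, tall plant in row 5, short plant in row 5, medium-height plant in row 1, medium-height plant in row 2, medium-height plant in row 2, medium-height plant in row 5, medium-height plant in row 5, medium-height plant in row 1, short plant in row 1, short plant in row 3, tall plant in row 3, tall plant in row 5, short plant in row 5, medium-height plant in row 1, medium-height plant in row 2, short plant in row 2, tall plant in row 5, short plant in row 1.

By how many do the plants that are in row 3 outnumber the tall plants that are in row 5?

plants in row 3: 4.
tall plants in row 5: 3.
4 − 3 = 1.

1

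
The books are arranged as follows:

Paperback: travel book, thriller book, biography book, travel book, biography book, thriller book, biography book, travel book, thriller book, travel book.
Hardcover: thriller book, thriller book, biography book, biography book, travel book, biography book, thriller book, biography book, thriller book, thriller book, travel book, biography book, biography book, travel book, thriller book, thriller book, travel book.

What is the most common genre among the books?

Counts by genre: thriller 10, biography 9, travel 8.
The maximum is 10, held uniquely by thriller.

thriller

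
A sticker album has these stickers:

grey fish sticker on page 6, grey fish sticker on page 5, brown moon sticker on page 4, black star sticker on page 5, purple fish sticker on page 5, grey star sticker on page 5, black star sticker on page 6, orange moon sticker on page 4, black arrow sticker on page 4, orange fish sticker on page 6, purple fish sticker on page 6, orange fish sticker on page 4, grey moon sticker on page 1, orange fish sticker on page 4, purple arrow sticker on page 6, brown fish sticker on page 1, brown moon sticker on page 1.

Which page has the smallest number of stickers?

page 1

Counts by page: page 4→5, page 6→5, page 5→4, page 1→3.
The minimum is 3, held uniquely by page 1.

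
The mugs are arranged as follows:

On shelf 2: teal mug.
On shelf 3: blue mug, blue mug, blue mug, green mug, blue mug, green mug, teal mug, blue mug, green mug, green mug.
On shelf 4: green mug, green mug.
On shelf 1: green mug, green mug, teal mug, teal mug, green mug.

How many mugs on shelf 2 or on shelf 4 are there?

3

on shelf 2: 1; on shelf 4: 2; together 1 + 2 = 3.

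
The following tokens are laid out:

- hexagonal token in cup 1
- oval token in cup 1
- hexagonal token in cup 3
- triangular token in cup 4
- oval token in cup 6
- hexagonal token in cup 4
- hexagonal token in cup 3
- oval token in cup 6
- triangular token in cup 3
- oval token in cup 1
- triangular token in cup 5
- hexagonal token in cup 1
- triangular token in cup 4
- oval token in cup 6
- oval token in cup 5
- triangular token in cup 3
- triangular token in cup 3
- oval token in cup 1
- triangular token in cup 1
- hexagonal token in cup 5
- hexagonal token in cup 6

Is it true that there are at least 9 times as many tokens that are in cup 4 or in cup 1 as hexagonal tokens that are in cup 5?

There are 9 tokens in cup 4 or in cup 1.
There is 1 hexagonal token in cup 5.
The claim requires 9 ≥ 9 × 1 = 9, which holds.

True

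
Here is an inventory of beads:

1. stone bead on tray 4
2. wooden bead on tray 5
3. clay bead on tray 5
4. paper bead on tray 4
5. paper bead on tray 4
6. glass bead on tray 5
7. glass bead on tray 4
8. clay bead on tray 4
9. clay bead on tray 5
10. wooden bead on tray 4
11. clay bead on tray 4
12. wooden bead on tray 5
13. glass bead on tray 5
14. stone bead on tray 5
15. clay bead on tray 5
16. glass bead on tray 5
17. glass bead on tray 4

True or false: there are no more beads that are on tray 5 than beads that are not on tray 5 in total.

False

beads on tray 5: 9.
beads that are not on tray 5: 8.
The claim requires 9 ≤ 8, which does not hold.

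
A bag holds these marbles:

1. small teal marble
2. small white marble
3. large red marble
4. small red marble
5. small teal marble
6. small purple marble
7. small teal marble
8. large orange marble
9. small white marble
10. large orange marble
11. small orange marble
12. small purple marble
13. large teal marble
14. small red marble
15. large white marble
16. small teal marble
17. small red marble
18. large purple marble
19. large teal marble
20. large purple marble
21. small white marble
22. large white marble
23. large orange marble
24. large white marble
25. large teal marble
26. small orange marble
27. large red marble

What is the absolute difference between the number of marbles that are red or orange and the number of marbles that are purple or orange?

marbles that are red or orange: 10. marbles that are purple or orange: 9.
|10 − 9| = 10 − 9 = 1.

1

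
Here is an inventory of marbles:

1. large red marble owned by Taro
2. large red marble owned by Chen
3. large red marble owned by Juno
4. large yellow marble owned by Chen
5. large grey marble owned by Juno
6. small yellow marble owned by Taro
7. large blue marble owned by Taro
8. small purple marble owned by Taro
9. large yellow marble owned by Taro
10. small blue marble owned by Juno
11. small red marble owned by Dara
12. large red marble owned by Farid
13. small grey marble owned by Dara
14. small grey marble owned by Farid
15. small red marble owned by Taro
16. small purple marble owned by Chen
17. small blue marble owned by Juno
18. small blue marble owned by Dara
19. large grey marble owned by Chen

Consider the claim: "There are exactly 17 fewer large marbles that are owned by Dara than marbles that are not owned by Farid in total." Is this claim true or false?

Count of large marbles owned by Dara: 0.
Count of marbles that are not owned by Farid: 17.
The claim requires 17 − 0 (= 17) to equal 17, which holds.

True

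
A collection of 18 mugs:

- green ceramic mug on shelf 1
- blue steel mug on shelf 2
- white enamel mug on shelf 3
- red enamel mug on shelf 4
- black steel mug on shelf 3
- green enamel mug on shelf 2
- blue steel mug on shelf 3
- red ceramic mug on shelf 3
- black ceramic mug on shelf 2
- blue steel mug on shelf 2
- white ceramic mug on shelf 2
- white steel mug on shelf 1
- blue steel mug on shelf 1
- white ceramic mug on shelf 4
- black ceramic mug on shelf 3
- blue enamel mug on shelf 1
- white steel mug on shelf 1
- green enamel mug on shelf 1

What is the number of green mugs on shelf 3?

0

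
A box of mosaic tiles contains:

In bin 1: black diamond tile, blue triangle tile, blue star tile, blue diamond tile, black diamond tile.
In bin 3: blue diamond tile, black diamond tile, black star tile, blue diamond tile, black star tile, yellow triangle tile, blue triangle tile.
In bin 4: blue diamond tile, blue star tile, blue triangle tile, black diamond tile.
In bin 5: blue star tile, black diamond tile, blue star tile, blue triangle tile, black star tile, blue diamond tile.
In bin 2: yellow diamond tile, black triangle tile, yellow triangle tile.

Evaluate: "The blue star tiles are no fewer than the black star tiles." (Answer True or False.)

True

There are 4 blue star tiles.
There are 3 black star tiles.
The claim requires 4 ≥ 3, which holds.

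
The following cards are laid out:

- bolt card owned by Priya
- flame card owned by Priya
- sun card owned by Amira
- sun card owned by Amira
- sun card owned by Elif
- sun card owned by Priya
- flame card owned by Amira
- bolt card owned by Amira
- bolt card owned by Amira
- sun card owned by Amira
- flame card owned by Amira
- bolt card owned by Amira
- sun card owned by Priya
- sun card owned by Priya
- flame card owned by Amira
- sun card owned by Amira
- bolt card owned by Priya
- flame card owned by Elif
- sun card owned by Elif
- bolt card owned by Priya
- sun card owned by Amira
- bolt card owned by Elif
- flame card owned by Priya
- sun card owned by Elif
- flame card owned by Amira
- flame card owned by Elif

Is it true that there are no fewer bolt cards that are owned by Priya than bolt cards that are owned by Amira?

|bolt cards owned by Priya| = 3.
|bolt cards owned by Amira| = 3.
The claim requires 3 ≥ 3, which holds.

True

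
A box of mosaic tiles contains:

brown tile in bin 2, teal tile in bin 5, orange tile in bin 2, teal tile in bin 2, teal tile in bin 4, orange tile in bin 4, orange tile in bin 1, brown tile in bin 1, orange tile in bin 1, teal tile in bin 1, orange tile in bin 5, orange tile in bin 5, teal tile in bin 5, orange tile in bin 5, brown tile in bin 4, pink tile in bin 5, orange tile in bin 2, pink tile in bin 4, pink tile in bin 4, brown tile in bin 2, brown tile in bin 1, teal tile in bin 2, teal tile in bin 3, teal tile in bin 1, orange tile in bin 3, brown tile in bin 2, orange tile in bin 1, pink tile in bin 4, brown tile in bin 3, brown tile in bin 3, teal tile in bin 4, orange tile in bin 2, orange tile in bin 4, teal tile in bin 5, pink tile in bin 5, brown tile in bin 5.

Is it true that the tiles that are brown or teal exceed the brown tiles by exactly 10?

True

tiles that are brown or teal: 19.
brown tiles: 9.
The claim requires 19 − 9 (= 10) to equal 10, which holds.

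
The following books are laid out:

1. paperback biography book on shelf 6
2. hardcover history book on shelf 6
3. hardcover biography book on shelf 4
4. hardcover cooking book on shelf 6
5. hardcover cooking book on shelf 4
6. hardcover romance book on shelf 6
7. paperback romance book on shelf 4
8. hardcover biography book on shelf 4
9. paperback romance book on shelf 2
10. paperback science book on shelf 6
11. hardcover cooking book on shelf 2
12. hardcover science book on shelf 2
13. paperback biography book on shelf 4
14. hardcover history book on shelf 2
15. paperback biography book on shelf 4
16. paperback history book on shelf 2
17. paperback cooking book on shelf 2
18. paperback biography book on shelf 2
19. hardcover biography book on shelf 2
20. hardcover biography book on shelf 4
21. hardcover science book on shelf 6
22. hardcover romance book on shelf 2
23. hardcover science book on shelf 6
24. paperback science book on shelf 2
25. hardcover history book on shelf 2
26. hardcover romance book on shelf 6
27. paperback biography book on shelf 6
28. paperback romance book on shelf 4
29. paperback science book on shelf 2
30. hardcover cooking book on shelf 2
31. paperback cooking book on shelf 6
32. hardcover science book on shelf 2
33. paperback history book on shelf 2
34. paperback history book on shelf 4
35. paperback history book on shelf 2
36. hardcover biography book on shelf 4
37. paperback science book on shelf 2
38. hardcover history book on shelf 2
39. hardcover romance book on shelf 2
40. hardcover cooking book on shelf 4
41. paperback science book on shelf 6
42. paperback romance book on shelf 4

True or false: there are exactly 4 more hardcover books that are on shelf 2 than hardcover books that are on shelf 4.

True

|hardcover books on shelf 2| = 10.
|hardcover books on shelf 4| = 6.
The claim requires 10 − 6 (= 4) to equal 4, which holds.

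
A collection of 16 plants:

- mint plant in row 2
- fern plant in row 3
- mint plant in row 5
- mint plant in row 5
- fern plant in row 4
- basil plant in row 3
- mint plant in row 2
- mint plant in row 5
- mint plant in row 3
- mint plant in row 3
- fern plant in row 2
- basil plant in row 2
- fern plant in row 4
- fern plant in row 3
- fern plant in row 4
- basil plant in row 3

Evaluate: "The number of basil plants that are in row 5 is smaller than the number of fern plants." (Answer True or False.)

There are 0 basil plants in row 5.
There are 6 fern plants.
The claim requires 0 < 6, which holds.

True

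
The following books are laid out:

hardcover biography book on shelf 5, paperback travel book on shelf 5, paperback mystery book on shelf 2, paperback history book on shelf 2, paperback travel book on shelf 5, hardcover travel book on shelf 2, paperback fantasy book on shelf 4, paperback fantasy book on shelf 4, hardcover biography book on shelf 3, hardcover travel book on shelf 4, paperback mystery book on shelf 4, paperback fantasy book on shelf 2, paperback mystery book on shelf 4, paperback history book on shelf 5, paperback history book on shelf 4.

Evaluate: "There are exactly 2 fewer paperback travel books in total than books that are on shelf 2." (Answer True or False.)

There are 2 paperback travel books.
There are 4 books on shelf 2.
The claim requires 4 − 2 (= 2) to equal 2, which holds.

True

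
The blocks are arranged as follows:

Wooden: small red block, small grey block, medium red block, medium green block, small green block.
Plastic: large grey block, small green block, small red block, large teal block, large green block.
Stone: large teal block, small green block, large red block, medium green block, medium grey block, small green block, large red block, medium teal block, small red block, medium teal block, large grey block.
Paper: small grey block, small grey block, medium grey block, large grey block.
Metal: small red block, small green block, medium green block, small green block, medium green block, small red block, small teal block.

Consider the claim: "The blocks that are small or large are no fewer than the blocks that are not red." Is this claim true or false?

False

|blocks that are small or large| = 23.
|blocks that are not red| = 24.
The claim requires 23 ≥ 24, which does not hold.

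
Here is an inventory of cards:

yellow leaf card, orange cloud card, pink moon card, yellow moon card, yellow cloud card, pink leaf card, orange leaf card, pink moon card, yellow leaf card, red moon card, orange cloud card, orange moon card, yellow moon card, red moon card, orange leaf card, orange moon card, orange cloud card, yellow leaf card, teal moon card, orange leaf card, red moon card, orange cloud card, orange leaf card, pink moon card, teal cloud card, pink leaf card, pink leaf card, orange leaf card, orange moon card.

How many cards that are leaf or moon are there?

23

leaf: 11; moon: 12; together 11 + 12 = 23.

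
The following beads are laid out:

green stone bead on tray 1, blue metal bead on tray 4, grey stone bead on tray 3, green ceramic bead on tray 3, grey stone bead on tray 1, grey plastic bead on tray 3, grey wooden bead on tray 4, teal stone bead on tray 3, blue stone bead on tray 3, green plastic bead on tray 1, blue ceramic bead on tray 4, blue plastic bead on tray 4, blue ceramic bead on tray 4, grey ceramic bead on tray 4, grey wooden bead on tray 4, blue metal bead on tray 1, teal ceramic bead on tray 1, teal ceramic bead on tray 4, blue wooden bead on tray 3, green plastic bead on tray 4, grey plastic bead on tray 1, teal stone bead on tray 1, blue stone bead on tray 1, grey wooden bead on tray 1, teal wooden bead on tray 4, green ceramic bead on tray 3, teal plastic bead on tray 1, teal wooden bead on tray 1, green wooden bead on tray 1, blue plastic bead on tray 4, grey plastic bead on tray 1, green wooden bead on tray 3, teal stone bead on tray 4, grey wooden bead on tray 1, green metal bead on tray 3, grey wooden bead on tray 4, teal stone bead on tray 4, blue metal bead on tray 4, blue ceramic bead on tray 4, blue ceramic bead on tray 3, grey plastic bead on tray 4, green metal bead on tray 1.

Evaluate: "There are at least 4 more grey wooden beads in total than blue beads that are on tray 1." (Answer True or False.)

False

There are 5 grey wooden beads.
There are 2 blue beads on tray 1.
The claim requires 5 − 2 = 3 ≥ 4, which does not hold.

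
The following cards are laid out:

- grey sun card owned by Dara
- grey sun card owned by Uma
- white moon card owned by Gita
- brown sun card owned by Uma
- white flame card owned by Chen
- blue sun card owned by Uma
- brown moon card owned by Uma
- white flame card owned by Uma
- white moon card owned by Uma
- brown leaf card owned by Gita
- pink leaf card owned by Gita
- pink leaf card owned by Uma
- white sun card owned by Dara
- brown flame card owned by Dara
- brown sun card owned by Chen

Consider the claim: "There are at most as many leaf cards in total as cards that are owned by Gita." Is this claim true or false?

True

There are 3 leaf cards.
Count of cards owned by Gita: 3.
The claim requires 3 ≤ 3, which holds.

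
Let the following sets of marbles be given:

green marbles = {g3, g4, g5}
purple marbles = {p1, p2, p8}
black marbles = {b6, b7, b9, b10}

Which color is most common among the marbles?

Counts by color: black 4, purple 3, green 3.
The maximum is 4, held uniquely by black.

black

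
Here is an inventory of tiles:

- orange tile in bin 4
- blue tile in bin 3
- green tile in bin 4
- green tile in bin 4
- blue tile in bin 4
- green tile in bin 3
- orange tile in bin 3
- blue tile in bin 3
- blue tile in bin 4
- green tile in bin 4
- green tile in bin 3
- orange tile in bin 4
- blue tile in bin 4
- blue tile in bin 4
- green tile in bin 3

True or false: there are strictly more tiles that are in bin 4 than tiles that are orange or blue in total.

False

|tiles in bin 4| = 9.
|tiles that are orange or blue| = 9.
The claim requires 9 > 9, which does not hold.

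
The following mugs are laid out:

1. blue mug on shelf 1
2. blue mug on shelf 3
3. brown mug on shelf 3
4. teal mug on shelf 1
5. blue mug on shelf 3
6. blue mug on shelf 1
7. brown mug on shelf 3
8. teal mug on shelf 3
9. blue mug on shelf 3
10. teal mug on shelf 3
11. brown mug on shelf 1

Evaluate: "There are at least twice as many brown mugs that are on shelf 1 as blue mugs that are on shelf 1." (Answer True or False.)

|brown mugs on shelf 1| = 1.
|blue mugs on shelf 1| = 2.
The claim requires 1 ≥ 2 × 2 = 4, which does not hold.

False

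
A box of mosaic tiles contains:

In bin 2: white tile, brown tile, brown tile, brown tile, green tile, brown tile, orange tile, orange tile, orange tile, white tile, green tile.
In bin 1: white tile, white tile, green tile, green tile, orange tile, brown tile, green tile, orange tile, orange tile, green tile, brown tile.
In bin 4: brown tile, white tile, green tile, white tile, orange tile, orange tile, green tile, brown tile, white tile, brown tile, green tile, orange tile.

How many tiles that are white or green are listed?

16

green: 9; white: 7; together 9 + 7 = 16.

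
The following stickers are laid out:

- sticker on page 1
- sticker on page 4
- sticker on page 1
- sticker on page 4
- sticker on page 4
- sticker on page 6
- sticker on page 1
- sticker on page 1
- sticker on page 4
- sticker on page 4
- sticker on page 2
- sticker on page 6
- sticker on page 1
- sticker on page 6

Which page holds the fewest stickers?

page 2

Counts by page: page 1→5, page 4→5, page 6→3, page 2→1.
The minimum is 1, held uniquely by page 2.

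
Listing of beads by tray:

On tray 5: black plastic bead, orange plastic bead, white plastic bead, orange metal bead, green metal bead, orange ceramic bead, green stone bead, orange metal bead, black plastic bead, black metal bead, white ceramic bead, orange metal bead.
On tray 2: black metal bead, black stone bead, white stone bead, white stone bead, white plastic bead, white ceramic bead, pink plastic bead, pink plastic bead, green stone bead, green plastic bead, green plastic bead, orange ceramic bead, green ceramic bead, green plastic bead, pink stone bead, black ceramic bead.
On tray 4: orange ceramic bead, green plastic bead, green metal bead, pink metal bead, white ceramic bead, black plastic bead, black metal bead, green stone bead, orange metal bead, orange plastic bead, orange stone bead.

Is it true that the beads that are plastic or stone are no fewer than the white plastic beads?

True

beads that are plastic or stone: 21.
white plastic beads: 2.
The claim requires 21 ≥ 2, which holds.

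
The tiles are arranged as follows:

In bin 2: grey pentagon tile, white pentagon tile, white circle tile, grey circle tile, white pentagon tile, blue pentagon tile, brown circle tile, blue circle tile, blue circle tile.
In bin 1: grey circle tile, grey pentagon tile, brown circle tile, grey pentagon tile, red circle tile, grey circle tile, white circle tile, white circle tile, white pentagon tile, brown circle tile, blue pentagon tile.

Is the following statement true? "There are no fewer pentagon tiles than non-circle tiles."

|pentagon tiles| = 8.
|non-circle tiles| = 8.
The claim requires 8 ≥ 8, which holds.

True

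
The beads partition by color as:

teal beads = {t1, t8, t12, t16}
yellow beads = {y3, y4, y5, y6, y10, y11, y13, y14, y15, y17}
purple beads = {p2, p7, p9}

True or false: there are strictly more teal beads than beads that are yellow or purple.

False

teal beads: 4.
beads that are yellow or purple: 13.
The claim requires 4 > 13, which does not hold.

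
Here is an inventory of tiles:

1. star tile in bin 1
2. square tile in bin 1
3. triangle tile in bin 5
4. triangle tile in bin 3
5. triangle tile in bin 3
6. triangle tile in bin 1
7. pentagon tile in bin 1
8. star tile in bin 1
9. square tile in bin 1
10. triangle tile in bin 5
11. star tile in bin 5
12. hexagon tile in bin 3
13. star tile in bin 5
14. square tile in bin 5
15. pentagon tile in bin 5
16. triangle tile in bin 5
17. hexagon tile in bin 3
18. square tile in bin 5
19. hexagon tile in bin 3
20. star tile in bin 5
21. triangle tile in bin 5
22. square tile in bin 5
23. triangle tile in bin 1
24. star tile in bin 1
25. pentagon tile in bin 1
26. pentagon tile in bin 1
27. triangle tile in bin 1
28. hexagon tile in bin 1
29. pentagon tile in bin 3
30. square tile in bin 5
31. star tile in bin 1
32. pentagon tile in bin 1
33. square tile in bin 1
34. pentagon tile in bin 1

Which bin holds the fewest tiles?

bin 3

Counts by bin: bin 1→16, bin 5→12, bin 3→6.
The minimum is 6, held uniquely by bin 3.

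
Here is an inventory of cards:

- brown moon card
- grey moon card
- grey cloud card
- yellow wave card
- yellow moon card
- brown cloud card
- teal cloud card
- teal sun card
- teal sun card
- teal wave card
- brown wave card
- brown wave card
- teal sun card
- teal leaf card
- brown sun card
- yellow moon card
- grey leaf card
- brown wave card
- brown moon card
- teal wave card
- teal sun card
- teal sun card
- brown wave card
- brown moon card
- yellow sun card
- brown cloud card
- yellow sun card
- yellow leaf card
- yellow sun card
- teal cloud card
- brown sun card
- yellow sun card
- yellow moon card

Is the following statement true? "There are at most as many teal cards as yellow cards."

teal cards: 10.
yellow cards: 9.
The claim requires 10 ≤ 9, which does not hold.

False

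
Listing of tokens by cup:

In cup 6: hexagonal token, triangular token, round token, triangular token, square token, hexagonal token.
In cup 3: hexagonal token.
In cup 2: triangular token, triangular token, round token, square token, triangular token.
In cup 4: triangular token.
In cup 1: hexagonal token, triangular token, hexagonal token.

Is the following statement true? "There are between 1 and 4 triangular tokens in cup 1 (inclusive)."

triangular tokens in cup 1: 1.
The claim requires 1 ≤ 1 ≤ 4, which holds.

True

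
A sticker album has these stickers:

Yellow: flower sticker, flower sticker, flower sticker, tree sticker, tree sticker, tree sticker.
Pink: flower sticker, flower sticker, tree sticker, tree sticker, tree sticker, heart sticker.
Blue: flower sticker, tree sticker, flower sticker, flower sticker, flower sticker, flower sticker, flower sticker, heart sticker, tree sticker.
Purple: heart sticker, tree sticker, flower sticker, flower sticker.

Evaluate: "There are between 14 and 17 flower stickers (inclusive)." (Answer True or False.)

|flower stickers| = 13.
The claim requires 14 ≤ 13 ≤ 17, which does not hold.

False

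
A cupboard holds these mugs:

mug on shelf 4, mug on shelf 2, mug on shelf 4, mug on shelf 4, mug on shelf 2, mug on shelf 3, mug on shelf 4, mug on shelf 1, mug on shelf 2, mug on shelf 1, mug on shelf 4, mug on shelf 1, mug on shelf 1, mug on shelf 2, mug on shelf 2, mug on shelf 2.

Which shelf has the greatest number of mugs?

Counts by shelf: shelf 2→6, shelf 4→5, shelf 1→4, shelf 3→1.
The maximum is 6, held uniquely by shelf 2.

shelf 2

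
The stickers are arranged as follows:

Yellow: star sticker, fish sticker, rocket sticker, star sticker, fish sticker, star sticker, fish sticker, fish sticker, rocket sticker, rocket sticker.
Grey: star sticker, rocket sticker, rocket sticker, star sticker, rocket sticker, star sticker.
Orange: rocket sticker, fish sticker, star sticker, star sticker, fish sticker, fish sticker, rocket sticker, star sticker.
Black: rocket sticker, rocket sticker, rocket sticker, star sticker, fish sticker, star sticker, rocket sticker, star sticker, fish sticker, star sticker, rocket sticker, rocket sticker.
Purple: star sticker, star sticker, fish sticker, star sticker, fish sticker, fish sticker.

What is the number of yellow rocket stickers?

3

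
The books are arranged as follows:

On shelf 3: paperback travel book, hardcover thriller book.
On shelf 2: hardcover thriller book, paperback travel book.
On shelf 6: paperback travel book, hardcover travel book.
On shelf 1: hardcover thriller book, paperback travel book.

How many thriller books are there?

3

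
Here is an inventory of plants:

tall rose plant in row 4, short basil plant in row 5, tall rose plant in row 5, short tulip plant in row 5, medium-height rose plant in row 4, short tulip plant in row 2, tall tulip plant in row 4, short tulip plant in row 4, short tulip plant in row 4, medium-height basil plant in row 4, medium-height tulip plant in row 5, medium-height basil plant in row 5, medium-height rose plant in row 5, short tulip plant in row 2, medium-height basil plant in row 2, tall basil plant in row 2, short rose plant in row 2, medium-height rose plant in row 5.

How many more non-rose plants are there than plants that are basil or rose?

1

non-rose plants: 12.
plants that are basil or rose: 11.
12 − 11 = 1.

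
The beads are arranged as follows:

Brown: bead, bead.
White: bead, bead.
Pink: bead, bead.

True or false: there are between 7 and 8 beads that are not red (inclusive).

False

beads that are not red: 6.
The claim requires 7 ≤ 6 ≤ 8, which does not hold.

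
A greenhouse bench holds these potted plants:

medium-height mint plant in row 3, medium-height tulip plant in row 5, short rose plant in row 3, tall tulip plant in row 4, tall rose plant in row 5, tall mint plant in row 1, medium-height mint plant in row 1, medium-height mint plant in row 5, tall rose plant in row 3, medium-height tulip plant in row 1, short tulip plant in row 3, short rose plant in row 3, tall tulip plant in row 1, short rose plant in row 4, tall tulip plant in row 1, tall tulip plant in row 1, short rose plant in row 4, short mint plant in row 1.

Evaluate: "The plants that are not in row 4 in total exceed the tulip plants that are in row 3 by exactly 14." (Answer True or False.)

True

plants that are not in row 4: 15.
tulip plants in row 3: 1.
The claim requires 15 − 1 (= 14) to equal 14, which holds.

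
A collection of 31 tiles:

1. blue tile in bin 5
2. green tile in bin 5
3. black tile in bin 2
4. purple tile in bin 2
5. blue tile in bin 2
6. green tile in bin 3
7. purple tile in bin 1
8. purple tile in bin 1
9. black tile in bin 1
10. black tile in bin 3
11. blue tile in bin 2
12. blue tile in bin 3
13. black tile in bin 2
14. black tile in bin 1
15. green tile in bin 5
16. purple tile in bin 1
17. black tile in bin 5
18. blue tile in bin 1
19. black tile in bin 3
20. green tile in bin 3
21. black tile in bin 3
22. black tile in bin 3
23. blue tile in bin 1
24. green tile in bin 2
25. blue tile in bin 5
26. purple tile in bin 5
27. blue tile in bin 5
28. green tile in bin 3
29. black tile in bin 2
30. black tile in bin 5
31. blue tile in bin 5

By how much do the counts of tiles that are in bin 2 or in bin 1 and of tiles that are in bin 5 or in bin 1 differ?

2

tiles in bin 2 or in bin 1: 14. tiles in bin 5 or in bin 1: 16.
|14 − 16| = 16 − 14 = 2.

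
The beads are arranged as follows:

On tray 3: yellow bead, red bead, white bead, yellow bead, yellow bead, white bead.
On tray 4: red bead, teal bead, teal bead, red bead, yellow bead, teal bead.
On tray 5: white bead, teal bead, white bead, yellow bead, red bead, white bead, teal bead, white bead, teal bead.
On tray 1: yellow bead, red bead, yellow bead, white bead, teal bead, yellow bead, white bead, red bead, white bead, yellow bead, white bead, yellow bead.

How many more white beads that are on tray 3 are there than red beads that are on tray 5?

1

white beads on tray 3: 2.
red beads on tray 5: 1.
2 − 1 = 1.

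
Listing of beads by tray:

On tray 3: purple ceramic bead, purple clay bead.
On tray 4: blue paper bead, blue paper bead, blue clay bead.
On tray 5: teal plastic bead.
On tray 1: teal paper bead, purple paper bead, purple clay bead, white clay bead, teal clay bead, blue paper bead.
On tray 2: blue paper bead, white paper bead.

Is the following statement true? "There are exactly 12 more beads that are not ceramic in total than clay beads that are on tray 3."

There are 13 beads that are not ceramic.
There is 1 clay bead on tray 3.
The claim requires 13 − 1 (= 12) to equal 12, which holds.

True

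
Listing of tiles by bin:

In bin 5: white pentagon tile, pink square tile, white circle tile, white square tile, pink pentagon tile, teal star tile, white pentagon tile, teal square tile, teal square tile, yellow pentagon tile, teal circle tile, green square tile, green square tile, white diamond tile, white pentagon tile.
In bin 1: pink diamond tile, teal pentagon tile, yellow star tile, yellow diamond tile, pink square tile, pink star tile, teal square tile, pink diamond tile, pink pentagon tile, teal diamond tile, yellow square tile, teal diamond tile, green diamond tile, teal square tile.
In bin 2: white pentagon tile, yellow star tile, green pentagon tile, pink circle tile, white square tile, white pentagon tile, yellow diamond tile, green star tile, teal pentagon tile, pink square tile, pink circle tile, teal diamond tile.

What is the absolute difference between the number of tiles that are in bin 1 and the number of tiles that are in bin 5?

tiles in bin 1: 14. tiles in bin 5: 15.
|14 − 15| = 15 − 14 = 1.

1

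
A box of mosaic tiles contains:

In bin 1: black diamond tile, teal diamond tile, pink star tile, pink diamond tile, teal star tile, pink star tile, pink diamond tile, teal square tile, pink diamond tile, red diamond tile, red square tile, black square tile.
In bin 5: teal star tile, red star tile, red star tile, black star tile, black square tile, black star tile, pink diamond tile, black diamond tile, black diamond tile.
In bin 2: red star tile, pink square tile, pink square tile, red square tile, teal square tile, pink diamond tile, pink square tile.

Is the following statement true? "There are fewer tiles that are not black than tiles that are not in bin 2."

False

tiles that are not black: 21.
tiles that are not in bin 2: 21.
The claim requires 21 < 21, which does not hold.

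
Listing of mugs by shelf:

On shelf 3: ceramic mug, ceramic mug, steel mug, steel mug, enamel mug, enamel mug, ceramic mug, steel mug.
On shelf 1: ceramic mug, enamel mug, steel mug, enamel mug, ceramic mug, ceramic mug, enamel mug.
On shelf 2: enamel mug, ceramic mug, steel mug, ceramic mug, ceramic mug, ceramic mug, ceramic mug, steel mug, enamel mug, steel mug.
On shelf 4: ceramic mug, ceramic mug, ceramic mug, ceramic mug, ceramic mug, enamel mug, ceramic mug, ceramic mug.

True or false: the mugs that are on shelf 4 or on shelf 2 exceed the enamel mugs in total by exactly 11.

mugs on shelf 4 or on shelf 2: 18.
enamel mugs: 8.
The claim requires 18 − 8 (= 10) to equal 11, which does not hold.

False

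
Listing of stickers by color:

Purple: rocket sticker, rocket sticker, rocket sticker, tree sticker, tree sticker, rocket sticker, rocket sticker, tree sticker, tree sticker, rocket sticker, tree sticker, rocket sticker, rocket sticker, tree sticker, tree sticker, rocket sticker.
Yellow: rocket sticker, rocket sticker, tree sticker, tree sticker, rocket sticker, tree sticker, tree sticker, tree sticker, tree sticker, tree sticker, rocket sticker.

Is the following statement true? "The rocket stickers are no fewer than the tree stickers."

False

There are 13 rocket stickers.
There are 14 tree stickers.
The claim requires 13 ≥ 14, which does not hold.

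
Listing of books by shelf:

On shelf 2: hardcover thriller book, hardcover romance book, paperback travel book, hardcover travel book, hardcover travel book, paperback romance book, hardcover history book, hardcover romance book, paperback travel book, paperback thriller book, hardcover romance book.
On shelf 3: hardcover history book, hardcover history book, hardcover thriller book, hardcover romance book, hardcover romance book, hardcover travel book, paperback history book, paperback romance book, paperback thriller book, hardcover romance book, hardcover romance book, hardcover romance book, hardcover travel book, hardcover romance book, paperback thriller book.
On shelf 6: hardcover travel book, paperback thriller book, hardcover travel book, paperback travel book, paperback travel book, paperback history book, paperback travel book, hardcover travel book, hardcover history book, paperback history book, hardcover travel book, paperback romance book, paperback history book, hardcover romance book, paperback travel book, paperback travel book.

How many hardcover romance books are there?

10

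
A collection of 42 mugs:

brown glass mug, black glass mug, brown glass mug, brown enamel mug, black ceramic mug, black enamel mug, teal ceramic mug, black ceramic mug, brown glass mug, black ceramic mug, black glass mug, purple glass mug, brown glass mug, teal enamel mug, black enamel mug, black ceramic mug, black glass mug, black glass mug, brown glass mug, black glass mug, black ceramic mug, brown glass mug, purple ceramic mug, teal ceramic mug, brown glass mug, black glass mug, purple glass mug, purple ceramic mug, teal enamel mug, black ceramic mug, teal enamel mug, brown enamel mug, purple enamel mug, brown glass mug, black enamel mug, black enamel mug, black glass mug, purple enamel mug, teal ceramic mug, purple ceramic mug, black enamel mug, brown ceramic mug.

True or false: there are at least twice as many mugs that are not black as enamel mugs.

True

|mugs that are not black| = 24.
|enamel mugs| = 12.
The claim requires 24 ≥ 2 × 12 = 24, which holds.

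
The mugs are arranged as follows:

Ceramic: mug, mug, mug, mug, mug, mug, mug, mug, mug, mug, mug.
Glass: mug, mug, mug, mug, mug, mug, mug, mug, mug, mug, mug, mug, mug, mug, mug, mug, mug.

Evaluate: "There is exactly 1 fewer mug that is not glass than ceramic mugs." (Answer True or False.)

False

mugs that are not glass: 11.
ceramic mugs: 11.
The claim requires 11 − 11 (= 0) to equal 1, which does not hold.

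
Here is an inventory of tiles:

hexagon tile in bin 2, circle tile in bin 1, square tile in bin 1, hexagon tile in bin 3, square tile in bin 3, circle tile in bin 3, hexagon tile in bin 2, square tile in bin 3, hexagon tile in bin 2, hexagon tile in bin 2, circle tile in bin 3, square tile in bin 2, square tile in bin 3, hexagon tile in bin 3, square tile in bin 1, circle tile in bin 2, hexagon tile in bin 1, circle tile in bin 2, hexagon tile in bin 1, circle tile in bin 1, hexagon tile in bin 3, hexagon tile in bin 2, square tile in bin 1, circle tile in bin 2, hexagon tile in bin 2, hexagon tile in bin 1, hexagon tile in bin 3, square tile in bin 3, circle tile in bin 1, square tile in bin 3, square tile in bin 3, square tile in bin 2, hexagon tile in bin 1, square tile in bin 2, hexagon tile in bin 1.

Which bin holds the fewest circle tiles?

Counts by bin (restricted to circle tiles): bin 1→3, bin 2→3, bin 3→2.
The minimum is 2, held uniquely by bin 3.

bin 3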